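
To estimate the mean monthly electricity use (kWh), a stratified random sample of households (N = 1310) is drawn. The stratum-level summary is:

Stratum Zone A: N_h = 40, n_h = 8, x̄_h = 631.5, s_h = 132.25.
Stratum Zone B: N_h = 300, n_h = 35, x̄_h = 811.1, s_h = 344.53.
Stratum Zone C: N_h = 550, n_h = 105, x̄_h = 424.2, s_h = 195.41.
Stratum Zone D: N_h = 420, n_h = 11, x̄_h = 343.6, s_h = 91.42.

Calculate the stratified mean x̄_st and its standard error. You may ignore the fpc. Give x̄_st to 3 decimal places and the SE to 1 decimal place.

x̄_st = Σ W_h x̄_h = (40·631.5 + 300·811.1 + 550·424.2 + 420·343.6)/1310 = 493.29160
V̂(x̄_st) = Σ W_h² s_h²/n_h, with W_h = N_h/N and N = 1310:
  stratum Zone A: (40/1310)²·132.25²/8 = 2.03835
  stratum Zone B: (300/1310)²·344.53²/35 = 177.863
  stratum Zone C: (550/1310)²·195.41²/105 = 64.1043
  stratum Zone D: (420/1310)²·91.42²/11 = 78.099
V̂(x̄_st) = 322.105
SE(x̄_st) = √322.105 = 17.9473

x̄_st ≈ 493.292, SE ≈ 17.9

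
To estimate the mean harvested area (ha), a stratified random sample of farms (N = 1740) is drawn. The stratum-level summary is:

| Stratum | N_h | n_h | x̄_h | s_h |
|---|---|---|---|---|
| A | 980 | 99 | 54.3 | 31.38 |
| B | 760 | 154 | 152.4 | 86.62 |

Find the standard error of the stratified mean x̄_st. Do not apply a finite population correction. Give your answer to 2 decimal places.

SE(x̄_st) ≈ 3.53

V̂(x̄_st) = Σ W_h² s_h²/n_h, with W_h = N_h/N and N = 1740:
  stratum A: (980/1740)²·31.38²/99 = 3.15518
  stratum B: (760/1740)²·86.62²/154 = 9.29489
V̂(x̄_st) = 12.4501
SE(x̄_st) = √12.4501 = 3.52847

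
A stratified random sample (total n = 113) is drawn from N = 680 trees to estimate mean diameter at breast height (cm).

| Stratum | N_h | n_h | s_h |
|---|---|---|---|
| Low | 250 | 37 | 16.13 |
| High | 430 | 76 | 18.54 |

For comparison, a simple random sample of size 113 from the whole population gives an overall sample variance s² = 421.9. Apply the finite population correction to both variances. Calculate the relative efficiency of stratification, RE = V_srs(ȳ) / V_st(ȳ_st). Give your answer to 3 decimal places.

V̂(ȳ_st) = Σ W_h² (1 − n_h/N_h) s_h²/n_h, with W_h = N_h/N and N = 680:
  stratum Low: (250/680)²·(1 − 37/250)·16.13²/37 = 0.809783
  stratum High: (430/680)²·(1 − 76/430)·18.54²/76 = 1.48888
V_st = 2.29866
V_srs = (1 − 113/680)·421.9/113 = 3.11319
Relative efficiency = V_srs / V_st = 3.11319/2.29866 = 1.3543

RE ≈ 1.354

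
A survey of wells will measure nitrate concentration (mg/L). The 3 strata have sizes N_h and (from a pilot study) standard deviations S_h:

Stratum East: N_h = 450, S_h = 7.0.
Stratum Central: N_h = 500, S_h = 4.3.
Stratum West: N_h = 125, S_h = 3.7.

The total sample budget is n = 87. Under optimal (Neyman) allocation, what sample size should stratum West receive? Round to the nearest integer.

7

Neyman allocation: n_h = n · N_h S_h / Σ N_i S_i, with n = 87.
  stratum East: N_h·S_h = 450·7.0 = 3150.00
  stratum Central: N_h·S_h = 500·4.3 = 2150.00
  stratum West: N_h·S_h = 125·3.7 = 462.50
Σ N_h S_h = 5762.50
n for stratum West = 87·462.50/5762.50 = 6.983 → 7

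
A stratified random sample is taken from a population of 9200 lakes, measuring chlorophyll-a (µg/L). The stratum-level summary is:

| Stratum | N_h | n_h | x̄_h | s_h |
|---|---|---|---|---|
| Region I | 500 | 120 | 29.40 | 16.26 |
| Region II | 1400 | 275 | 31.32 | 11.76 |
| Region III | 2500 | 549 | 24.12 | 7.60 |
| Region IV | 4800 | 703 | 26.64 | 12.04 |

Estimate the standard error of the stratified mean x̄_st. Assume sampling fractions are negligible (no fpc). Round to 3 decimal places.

V̂(x̄_st) = Σ W_h² s_h²/n_h, with W_h = N_h/N and N = 9200:
  stratum Region I: (500/9200)²·16.26²/120 = 0.00650765
  stratum Region II: (1400/9200)²·11.76²/275 = 0.0116456
  stratum Region III: (2500/9200)²·7.60²/549 = 0.00776889
  stratum Region IV: (4800/9200)²·12.04²/703 = 0.0561312
V̂(x̄_st) = 0.0820534
SE(x̄_st) = √0.0820534 = 0.28645

SE(x̄_st) ≈ 0.286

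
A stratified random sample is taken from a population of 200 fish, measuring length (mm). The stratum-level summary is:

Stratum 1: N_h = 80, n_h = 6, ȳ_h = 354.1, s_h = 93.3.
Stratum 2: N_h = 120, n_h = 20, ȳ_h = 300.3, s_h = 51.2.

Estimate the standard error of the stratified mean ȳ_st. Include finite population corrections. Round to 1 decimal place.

SE(ȳ_st) ≈ 15.9

V̂(ȳ_st) = Σ W_h² (1 − n_h/N_h) s_h²/n_h, with W_h = N_h/N and N = 200:
  stratum 1: (80/200)²·(1 − 6/80)·93.3²/6 = 214.721
  stratum 2: (120/200)²·(1 − 20/120)·51.2²/20 = 39.3216
V̂(ȳ_st) = 254.042
SE(ȳ_st) = √254.042 = 15.9387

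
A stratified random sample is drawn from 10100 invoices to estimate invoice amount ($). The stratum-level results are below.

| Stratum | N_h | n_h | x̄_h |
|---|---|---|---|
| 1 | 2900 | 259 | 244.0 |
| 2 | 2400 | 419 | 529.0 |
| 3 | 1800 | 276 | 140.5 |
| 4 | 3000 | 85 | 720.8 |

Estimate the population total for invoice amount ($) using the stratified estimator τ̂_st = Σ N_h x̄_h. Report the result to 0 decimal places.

τ̂_st = Σ N_h x̄_h = 2900·244.0 + 2400·529.0 + 1800·140.5 + 3000·720.8 = 4392500

τ̂_st ≈ 4392500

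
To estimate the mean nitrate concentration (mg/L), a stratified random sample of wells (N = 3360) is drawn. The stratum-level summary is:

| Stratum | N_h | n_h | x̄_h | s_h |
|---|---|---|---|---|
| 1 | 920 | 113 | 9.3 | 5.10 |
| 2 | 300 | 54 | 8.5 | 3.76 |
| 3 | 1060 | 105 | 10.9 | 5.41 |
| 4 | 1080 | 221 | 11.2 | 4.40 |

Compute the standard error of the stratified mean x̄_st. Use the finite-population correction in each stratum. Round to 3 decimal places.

SE(x̄_st) ≈ 0.221

V̂(x̄_st) = Σ W_h² (1 − n_h/N_h) s_h²/n_h, with W_h = N_h/N and N = 3360:
  stratum 1: (920/3360)²·(1 − 113/920)·5.10²/113 = 0.0151372
  stratum 2: (300/3360)²·(1 − 54/300)·3.76²/54 = 0.00171143
  stratum 3: (1060/3360)²·(1 − 105/1060)·5.41²/105 = 0.024994
  stratum 4: (1080/3360)²·(1 − 221/1080)·4.40²/221 = 0.00719866
V̂(x̄_st) = 0.0490413
SE(x̄_st) = √0.0490413 = 0.221453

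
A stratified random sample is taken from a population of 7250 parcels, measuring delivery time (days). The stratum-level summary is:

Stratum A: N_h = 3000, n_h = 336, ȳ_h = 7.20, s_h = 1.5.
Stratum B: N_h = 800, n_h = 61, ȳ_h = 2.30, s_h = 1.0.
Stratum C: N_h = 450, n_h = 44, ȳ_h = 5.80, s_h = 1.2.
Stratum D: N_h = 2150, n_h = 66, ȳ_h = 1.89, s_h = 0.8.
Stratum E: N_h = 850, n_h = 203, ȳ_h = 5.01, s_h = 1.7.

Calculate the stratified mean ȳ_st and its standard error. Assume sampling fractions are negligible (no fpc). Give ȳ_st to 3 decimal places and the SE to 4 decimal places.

ȳ_st ≈ 4.741, SE ≈ 0.0502

ȳ_st = Σ W_h ȳ_h = (3000·7.20 + 800·2.30 + 450·5.80 + 2150·1.89 + 850·5.01)/7250 = 4.74097
V̂(ȳ_st) = Σ W_h² s_h²/n_h, with W_h = N_h/N and N = 7250:
  stratum A: (3000/7250)²·1.5²/336 = 0.00114659
  stratum B: (800/7250)²·1.0²/61 = 0.000199606
  stratum C: (450/7250)²·1.2²/44 = 0.000126084
  stratum D: (2150/7250)²·0.8²/66 = 0.00085278
  stratum E: (850/7250)²·1.7²/203 = 0.000195688
V̂(ȳ_st) = 0.00252075
SE(ȳ_st) = √0.00252075 = 0.0502071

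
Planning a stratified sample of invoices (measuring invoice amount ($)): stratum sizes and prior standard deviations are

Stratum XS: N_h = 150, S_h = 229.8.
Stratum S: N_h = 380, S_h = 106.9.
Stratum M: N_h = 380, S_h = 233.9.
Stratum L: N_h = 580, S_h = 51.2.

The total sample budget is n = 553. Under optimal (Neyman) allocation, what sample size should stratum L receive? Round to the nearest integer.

Neyman allocation: n_h = n · N_h S_h / Σ N_i S_i, with n = 553.
  stratum XS: N_h·S_h = 150·229.8 = 34470.00
  stratum S: N_h·S_h = 380·106.9 = 40622.00
  stratum M: N_h·S_h = 380·233.9 = 88882.00
  stratum L: N_h·S_h = 580·51.2 = 29696.00
Σ N_h S_h = 193670.00
n for stratum L = 553·29696.00/193670.00 = 84.793 → 85

85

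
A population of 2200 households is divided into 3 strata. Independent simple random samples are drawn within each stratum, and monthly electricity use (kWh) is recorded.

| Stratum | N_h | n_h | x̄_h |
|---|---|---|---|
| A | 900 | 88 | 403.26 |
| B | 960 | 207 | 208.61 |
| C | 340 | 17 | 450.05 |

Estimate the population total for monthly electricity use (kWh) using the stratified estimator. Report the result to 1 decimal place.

τ̂_st = Σ N_h x̄_h = 900·403.26 + 960·208.61 + 340·450.05 = 716216.6

τ̂_st ≈ 716216.6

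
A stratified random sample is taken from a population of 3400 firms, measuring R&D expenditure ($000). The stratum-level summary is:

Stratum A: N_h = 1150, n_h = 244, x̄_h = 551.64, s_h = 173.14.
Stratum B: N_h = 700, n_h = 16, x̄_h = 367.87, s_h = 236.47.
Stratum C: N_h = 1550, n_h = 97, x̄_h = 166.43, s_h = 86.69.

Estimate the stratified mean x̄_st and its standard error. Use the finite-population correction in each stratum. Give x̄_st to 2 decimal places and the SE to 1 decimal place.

x̄_st ≈ 338.19, SE ≈ 13.1

x̄_st = Σ W_h x̄_h = (1150·551.64 + 700·367.87 + 1550·166.43)/3400 = 338.19456
V̂(x̄_st) = Σ W_h² (1 − n_h/N_h) s_h²/n_h, with W_h = N_h/N and N = 3400:
  stratum A: (1150/3400)²·(1 − 244/1150)·173.14²/244 = 11.0732
  stratum B: (700/3400)²·(1 − 16/700)·236.47²/16 = 144.753
  stratum C: (1550/3400)²·(1 − 97/1550)·86.69²/97 = 15.094
V̂(x̄_st) = 170.921
SE(x̄_st) = √170.921 = 13.0737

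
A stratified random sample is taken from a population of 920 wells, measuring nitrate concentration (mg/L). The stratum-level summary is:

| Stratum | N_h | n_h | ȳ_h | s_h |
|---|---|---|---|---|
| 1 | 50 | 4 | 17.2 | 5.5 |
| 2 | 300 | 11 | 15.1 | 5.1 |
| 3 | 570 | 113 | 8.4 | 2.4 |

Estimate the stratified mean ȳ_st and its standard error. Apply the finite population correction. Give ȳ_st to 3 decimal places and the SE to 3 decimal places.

ȳ_st ≈ 11.063, SE ≈ 0.528

ȳ_st = Σ W_h ȳ_h = (50·17.2 + 300·15.1 + 570·8.4)/920 = 11.06304
V̂(ȳ_st) = Σ W_h² (1 − n_h/N_h) s_h²/n_h, with W_h = N_h/N and N = 920:
  stratum 1: (50/920)²·(1 − 4/50)·5.5²/4 = 0.0205503
  stratum 2: (300/920)²·(1 − 11/300)·5.1²/11 = 0.242209
  stratum 3: (570/920)²·(1 − 113/570)·2.4²/113 = 0.0156877
V̂(ȳ_st) = 0.278447
SE(ȳ_st) = √0.278447 = 0.527681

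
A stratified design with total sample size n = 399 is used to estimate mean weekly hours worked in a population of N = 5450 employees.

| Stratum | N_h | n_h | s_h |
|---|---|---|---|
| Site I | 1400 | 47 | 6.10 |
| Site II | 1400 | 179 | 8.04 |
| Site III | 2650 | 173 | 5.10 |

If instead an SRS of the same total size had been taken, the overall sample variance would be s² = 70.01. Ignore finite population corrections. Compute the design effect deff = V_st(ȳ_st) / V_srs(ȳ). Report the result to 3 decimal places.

deff ≈ 0.636

V̂(ȳ_st) = Σ W_h² s_h²/n_h, with W_h = N_h/N and N = 5450:
  stratum Site I: (1400/5450)²·6.10²/47 = 0.0522426
  stratum Site II: (1400/5450)²·8.04²/179 = 0.0238299
  stratum Site III: (2650/5450)²·5.10²/173 = 0.0355462
V_st = 0.111619
V_srs = s²/n = 70.01/399 = 0.175464
deff = V_st / V_srs = 0.111619/0.175464 = 0.6361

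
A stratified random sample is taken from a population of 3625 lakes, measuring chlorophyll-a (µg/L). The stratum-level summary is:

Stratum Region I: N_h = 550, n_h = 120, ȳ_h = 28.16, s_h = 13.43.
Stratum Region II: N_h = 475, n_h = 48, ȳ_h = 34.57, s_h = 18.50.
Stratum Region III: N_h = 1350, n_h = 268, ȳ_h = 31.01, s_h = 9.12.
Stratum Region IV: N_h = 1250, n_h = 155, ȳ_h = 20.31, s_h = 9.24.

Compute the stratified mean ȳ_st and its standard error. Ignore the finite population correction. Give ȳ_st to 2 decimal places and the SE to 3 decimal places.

ȳ_st ≈ 27.35, SE ≈ 0.515

ȳ_st = Σ W_h ȳ_h = (550·28.16 + 475·34.57 + 1350·31.01 + 1250·20.31)/3625 = 27.35441
V̂(ȳ_st) = Σ W_h² s_h²/n_h, with W_h = N_h/N and N = 3625:
  stratum Region I: (550/3625)²·13.43²/120 = 0.0346003
  stratum Region II: (475/3625)²·18.50²/48 = 0.122426
  stratum Region III: (1350/3625)²·9.12²/268 = 0.0430434
  stratum Region IV: (1250/3625)²·9.24²/155 = 0.0654962
V̂(ȳ_st) = 0.265566
SE(ȳ_st) = √0.265566 = 0.515331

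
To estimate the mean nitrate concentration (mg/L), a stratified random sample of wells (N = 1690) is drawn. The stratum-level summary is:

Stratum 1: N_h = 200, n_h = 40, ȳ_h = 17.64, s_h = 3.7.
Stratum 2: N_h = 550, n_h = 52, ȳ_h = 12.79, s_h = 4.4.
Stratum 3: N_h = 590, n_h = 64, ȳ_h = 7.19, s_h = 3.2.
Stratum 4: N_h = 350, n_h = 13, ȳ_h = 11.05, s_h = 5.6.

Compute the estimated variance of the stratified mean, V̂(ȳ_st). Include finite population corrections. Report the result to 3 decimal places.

V̂(ȳ_st) = Σ W_h² (1 − n_h/N_h) s_h²/n_h, with W_h = N_h/N and N = 1690:
  stratum 1: (200/1690)²·(1 − 40/200)·3.7²/40 = 0.0038346
  stratum 2: (550/1690)²·(1 − 52/550)·4.4²/52 = 0.0357043
  stratum 3: (590/1690)²·(1 − 64/590)·3.2²/64 = 0.0173854
  stratum 4: (350/1690)²·(1 − 13/350)·5.6²/13 = 0.0996225
V̂(ȳ_st) = 0.156547

V̂(ȳ_st) ≈ 0.157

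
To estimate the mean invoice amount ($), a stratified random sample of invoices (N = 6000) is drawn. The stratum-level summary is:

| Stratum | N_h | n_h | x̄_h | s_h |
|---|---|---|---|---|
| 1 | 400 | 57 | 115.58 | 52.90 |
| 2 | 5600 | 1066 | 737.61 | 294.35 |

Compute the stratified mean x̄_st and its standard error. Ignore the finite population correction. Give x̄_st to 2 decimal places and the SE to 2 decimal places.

x̄_st = Σ W_h x̄_h = (400·115.58 + 5600·737.61)/6000 = 696.14133
V̂(x̄_st) = Σ W_h² s_h²/n_h, with W_h = N_h/N and N = 6000:
  stratum 1: (400/6000)²·52.90²/57 = 0.2182
  stratum 2: (5600/6000)²·294.35²/1066 = 70.8018
V̂(x̄_st) = 71.02
SE(x̄_st) = √71.02 = 8.42734

x̄_st ≈ 696.14, SE ≈ 8.43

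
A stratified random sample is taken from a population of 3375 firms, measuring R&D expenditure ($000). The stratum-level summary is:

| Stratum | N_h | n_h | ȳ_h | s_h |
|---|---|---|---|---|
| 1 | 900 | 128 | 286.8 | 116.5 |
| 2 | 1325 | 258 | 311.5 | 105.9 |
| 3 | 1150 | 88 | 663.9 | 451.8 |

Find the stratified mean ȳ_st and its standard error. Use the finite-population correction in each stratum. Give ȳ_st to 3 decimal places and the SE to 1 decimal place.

ȳ_st ≈ 424.990, SE ≈ 16.1

ȳ_st = Σ W_h ȳ_h = (900·286.8 + 1325·311.5 + 1150·663.9)/3375 = 424.99037
V̂(ȳ_st) = Σ W_h² (1 − n_h/N_h) s_h²/n_h, with W_h = N_h/N and N = 3375:
  stratum 1: (900/3375)²·(1 − 128/900)·116.5²/128 = 6.46776
  stratum 2: (1325/3375)²·(1 − 258/1325)·105.9²/258 = 5.39517
  stratum 3: (1150/3375)²·(1 − 88/1150)·451.8²/88 = 248.705
V̂(ȳ_st) = 260.568
SE(ȳ_st) = √260.568 = 16.1421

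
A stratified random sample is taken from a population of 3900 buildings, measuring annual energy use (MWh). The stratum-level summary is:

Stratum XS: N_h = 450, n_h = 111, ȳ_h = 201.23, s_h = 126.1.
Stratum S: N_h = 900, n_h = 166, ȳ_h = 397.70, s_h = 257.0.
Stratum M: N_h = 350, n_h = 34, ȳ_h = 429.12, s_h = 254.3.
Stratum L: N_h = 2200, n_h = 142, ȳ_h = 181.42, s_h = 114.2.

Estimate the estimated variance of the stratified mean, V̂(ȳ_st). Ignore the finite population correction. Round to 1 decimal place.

V̂(ȳ_st) ≈ 67.6

V̂(ȳ_st) = Σ W_h² s_h²/n_h, with W_h = N_h/N and N = 3900:
  stratum XS: (450/3900)²·126.1²/111 = 1.90723
  stratum S: (900/3900)²·257.0²/166 = 21.1892
  stratum M: (350/3900)²·254.3²/34 = 15.3187
  stratum L: (2200/3900)²·114.2²/142 = 29.2254
V̂(ȳ_st) = 67.6404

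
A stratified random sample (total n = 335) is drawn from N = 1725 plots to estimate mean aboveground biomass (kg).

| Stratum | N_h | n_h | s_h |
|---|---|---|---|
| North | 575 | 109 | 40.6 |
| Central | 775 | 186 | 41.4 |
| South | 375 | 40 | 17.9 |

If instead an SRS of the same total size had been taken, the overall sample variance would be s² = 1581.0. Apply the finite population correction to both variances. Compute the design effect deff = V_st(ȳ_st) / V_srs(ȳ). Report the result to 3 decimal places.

V̂(ȳ_st) = Σ W_h² (1 − n_h/N_h) s_h²/n_h, with W_h = N_h/N and N = 1725:
  stratum North: (575/1725)²·(1 − 109/575)·40.6²/109 = 1.36176
  stratum Central: (775/1725)²·(1 − 186/775)·41.4²/186 = 1.4136
  stratum South: (375/1725)²·(1 − 40/375)·17.9²/40 = 0.338177
V_st = 3.11354
V_srs = (1 − 335/1725)·1581.0/335 = 3.80288
deff = V_st / V_srs = 3.11354/3.80288 = 0.8187

deff ≈ 0.819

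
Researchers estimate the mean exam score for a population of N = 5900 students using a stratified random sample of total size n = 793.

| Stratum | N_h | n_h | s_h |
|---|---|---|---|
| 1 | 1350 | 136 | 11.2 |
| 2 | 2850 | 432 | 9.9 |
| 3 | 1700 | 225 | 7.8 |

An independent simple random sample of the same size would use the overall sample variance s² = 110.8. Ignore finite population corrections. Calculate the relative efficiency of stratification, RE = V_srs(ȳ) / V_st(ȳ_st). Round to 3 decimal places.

V̂(ȳ_st) = Σ W_h² s_h²/n_h, with W_h = N_h/N and N = 5900:
  stratum 1: (1350/5900)²·11.2²/136 = 0.0482904
  stratum 2: (2850/5900)²·9.9²/432 = 0.0529386
  stratum 3: (1700/5900)²·7.8²/225 = 0.0224492
V_st = 0.123678
V_srs = s²/n = 110.8/793 = 0.139723
Relative efficiency = V_srs / V_st = 0.139723/0.123678 = 1.1297

RE ≈ 1.130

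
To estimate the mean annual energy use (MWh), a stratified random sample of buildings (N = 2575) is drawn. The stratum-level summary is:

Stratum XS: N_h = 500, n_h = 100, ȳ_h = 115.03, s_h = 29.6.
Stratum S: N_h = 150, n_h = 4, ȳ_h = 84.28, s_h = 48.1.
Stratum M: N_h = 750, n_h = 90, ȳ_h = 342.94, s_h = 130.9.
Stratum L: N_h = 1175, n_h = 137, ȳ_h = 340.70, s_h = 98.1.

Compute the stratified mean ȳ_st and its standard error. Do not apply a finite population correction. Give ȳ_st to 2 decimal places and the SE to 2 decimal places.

ȳ_st ≈ 282.60, SE ≈ 5.75

ȳ_st = Σ W_h ȳ_h = (500·115.03 + 150·84.28 + 750·342.94 + 1175·340.70)/2575 = 282.59592
V̂(ȳ_st) = Σ W_h² s_h²/n_h, with W_h = N_h/N and N = 2575:
  stratum XS: (500/2575)²·29.6²/100 = 0.330346
  stratum S: (150/2575)²·48.1²/4 = 1.96272
  stratum M: (750/2575)²·130.9²/90 = 16.1512
  stratum L: (1175/2575)²·98.1²/137 = 14.6264
V̂(ȳ_st) = 33.0707
SE(ȳ_st) = √33.0707 = 5.75071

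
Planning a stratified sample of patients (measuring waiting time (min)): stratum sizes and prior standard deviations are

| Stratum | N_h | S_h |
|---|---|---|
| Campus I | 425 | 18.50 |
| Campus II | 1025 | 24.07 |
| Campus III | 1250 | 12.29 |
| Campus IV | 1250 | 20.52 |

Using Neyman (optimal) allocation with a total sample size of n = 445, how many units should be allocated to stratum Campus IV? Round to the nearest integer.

Neyman allocation: n_h = n · N_h S_h / Σ N_i S_i, with n = 445.
  stratum Campus I: N_h·S_h = 425·18.50 = 7862.50
  stratum Campus II: N_h·S_h = 1025·24.07 = 24671.75
  stratum Campus III: N_h·S_h = 1250·12.29 = 15362.50
  stratum Campus IV: N_h·S_h = 1250·20.52 = 25650.00
Σ N_h S_h = 73546.75
n for stratum Campus IV = 445·25650.00/73546.75 = 155.197 → 155

155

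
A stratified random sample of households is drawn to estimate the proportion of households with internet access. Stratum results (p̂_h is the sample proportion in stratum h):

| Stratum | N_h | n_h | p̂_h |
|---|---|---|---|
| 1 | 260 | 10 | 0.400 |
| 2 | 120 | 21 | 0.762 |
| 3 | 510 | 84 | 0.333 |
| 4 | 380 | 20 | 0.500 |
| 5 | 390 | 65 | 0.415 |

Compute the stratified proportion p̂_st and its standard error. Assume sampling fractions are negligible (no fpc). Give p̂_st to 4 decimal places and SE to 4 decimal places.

N = 1660; stratum weights W_h = N_h/N.
p̂_st = Σ W_h p̂_h = (260·0.400 + 120·0.762 + 510·0.333 + 380·0.500 + 390·0.415)/1660 = 0.43200
V̂(p̂_st) = Σ W_h² p̂_h(1−p̂_h)/(n_h−1):
  stratum 1: (260/1660)²·0.400·0.600/9 = 0.000654183
  stratum 2: (120/1660)²·0.762·0.238/20 = 4.73858e-05
  stratum 3: (510/1660)²·0.333·0.667/83 = 0.00025259
  stratum 4: (380/1660)²·0.500·0.500/19 = 0.000689505
  stratum 5: (390/1660)²·0.415·0.585/64 = 0.000209381
V̂(p̂_st) = 0.00185304; SE = √V̂ = 0.043047

p̂_st ≈ 0.4320, SE ≈ 0.0430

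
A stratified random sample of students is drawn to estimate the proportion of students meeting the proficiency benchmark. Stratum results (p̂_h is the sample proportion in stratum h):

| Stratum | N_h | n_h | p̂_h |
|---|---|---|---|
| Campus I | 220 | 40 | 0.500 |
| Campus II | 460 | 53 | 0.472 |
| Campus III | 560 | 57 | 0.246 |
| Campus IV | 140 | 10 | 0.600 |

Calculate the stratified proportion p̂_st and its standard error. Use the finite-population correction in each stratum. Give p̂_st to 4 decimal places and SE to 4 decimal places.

p̂_st ≈ 0.3977, SE ≈ 0.0367

N = 1380; stratum weights W_h = N_h/N.
p̂_st = Σ W_h p̂_h = (220·0.500 + 460·0.472 + 560·0.246 + 140·0.600)/1380 = 0.39774
V̂(p̂_st) = Σ W_h² (1 − n_h/N_h) p̂_h(1−p̂_h)/(n_h−1):
  stratum Campus I: (220/1380)²·(1 − 40/220)·0.500·0.500/39 = 0.000133295
  stratum Campus II: (460/1380)²·(1 − 53/460)·0.472·0.528/52 = 0.000471158
  stratum Campus III: (560/1380)²·(1 − 57/560)·0.246·0.754/56 = 0.00048991
  stratum Campus IV: (140/1380)²·(1 − 10/140)·0.600·0.400/9 = 0.000254848
V̂(p̂_st) = 0.00134921; SE = √V̂ = 0.0367316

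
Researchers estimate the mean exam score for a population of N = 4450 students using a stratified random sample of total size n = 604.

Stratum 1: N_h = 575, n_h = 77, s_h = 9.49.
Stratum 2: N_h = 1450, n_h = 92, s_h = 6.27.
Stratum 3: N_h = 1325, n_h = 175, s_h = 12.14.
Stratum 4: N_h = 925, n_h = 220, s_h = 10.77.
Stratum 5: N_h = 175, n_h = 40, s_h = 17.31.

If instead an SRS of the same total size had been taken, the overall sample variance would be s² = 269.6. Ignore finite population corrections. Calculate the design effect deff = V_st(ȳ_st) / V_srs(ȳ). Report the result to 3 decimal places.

V̂(ȳ_st) = Σ W_h² s_h²/n_h, with W_h = N_h/N and N = 4450:
  stratum 1: (575/4450)²·9.49²/77 = 0.019528
  stratum 2: (1450/4450)²·6.27²/92 = 0.0453694
  stratum 3: (1325/4450)²·12.14²/175 = 0.074664
  stratum 4: (925/4450)²·10.77²/220 = 0.022781
  stratum 5: (175/4450)²·17.31²/40 = 0.0115848
V_st = 0.173927
V_srs = s²/n = 269.6/604 = 0.446358
deff = V_st / V_srs = 0.173927/0.446358 = 0.3897

deff ≈ 0.390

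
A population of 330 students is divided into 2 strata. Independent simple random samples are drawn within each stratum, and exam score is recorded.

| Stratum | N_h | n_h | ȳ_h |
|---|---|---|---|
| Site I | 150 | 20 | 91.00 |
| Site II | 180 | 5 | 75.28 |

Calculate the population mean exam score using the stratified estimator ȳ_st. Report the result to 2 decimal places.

ȳ_st ≈ 82.43

N = Σ N_h = 330. Stratum weights W_h = N_h/N.
ȳ_st = (150·91.00 + 180·75.28) / 330 = 82.4255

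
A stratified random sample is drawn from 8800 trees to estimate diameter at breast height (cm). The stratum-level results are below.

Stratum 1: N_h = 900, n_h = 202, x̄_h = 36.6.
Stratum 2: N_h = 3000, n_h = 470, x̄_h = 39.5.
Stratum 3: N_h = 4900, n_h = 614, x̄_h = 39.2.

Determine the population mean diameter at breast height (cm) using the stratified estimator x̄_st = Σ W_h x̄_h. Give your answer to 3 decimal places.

x̄_st ≈ 39.036

N = Σ N_h = 8800. Stratum weights W_h = N_h/N.
x̄_st = (900·36.6 + 3000·39.5 + 4900·39.2) / 8800 = 39.03636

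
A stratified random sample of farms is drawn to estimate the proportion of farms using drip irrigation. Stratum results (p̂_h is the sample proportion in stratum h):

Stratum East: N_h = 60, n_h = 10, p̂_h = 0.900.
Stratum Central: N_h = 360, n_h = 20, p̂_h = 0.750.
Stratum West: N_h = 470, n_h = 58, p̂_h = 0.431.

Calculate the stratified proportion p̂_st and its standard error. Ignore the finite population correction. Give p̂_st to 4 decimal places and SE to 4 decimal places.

N = 890; stratum weights W_h = N_h/N.
p̂_st = Σ W_h p̂_h = (60·0.900 + 360·0.750 + 470·0.431)/890 = 0.59165
V̂(p̂_st) = Σ W_h² p̂_h(1−p̂_h)/(n_h−1):
  stratum East: (60/890)²·0.900·0.100/9 = 4.54488e-05
  stratum Central: (360/890)²·0.750·0.250/19 = 0.00161463
  stratum West: (470/890)²·0.431·0.569/57 = 0.00119986
V̂(p̂_st) = 0.00285994; SE = √V̂ = 0.0534784

p̂_st ≈ 0.5917, SE ≈ 0.0535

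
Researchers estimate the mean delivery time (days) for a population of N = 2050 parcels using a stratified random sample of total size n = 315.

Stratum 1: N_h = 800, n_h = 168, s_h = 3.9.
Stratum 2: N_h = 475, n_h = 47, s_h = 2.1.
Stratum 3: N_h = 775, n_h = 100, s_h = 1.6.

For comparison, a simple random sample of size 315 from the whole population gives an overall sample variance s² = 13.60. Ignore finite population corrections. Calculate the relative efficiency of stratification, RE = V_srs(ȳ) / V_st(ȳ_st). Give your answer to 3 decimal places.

RE ≈ 1.920

V̂(ȳ_st) = Σ W_h² s_h²/n_h, with W_h = N_h/N and N = 2050:
  stratum 1: (800/2050)²·3.9²/168 = 0.0137877
  stratum 2: (475/2050)²·2.1²/47 = 0.00503756
  stratum 3: (775/2050)²·1.6²/100 = 0.00365877
V_st = 0.022484
V_srs = s²/n = 13.60/315 = 0.0431746
Relative efficiency = V_srs / V_st = 0.0431746/0.022484 = 1.9202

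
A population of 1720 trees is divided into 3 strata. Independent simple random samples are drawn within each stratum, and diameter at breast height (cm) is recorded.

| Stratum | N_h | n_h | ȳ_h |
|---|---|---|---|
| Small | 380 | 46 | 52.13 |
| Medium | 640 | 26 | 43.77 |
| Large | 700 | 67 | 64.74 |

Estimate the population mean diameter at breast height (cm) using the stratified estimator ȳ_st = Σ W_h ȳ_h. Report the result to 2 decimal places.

ȳ_st ≈ 54.15

N = Σ N_h = 1720. Stratum weights W_h = N_h/N.
ȳ_st = (380·52.13 + 640·43.77 + 700·64.74) / 1720 = 54.1513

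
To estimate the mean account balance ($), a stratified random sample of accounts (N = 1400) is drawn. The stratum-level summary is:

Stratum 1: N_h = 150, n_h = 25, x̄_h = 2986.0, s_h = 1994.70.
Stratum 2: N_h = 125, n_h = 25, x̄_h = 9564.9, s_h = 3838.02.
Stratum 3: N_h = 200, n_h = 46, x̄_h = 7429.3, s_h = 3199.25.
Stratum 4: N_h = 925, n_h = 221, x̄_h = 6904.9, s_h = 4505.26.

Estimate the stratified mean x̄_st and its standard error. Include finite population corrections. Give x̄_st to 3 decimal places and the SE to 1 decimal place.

x̄_st ≈ 6797.432, SE ≈ 198.2

x̄_st = Σ W_h x̄_h = (150·2986.0 + 125·9564.9 + 200·7429.3 + 925·6904.9)/1400 = 6797.43214
V̂(x̄_st) = Σ W_h² (1 − n_h/N_h) s_h²/n_h, with W_h = N_h/N and N = 1400:
  stratum 1: (150/1400)²·(1 − 25/150)·1994.70²/25 = 1522.51
  stratum 2: (125/1400)²·(1 − 25/125)·3838.02²/25 = 3757.75
  stratum 3: (200/1400)²·(1 − 46/200)·3199.25²/46 = 3496.5
  stratum 4: (925/1400)²·(1 − 221/925)·4505.26²/221 = 30514.5
V̂(x̄_st) = 39291.2
SE(x̄_st) = √39291.2 = 198.22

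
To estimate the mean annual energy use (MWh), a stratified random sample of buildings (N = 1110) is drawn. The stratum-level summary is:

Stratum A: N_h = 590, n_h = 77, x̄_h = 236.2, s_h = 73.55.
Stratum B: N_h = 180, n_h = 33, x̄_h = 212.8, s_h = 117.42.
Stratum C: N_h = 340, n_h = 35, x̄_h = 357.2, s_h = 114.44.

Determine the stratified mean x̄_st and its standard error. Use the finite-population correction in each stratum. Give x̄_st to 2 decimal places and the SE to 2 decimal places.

x̄_st ≈ 269.47, SE ≈ 7.60

x̄_st = Σ W_h x̄_h = (590·236.2 + 180·212.8 + 340·357.2)/1110 = 269.46847
V̂(x̄_st) = Σ W_h² (1 − n_h/N_h) s_h²/n_h, with W_h = N_h/N and N = 1110:
  stratum A: (590/1110)²·(1 − 77/590)·73.55²/77 = 17.2583
  stratum B: (180/1110)²·(1 − 33/180)·117.42²/33 = 8.97251
  stratum C: (340/1110)²·(1 − 35/340)·114.44²/35 = 31.4935
V̂(x̄_st) = 57.7243
SE(x̄_st) = √57.7243 = 7.59765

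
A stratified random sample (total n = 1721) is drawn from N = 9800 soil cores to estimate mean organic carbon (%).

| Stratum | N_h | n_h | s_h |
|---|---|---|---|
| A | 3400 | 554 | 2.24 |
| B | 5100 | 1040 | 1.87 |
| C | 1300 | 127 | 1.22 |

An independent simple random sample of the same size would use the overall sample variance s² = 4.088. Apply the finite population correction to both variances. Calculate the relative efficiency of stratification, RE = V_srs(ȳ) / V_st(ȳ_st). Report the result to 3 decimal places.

V̂(ȳ_st) = Σ W_h² (1 − n_h/N_h) s_h²/n_h, with W_h = N_h/N and N = 9800:
  stratum A: (3400/9800)²·(1 − 554/3400)·2.24²/554 = 0.000912532
  stratum B: (5100/9800)²·(1 − 1040/5100)·1.87²/1040 = 0.000724926
  stratum C: (1300/9800)²·(1 − 127/1300)·1.22²/127 = 0.000186082
V_st = 0.00182354
V_srs = (1 − 1721/9800)·4.088/1721 = 0.00195822
Relative efficiency = V_srs / V_st = 0.00195822/0.00182354 = 1.0739

RE ≈ 1.074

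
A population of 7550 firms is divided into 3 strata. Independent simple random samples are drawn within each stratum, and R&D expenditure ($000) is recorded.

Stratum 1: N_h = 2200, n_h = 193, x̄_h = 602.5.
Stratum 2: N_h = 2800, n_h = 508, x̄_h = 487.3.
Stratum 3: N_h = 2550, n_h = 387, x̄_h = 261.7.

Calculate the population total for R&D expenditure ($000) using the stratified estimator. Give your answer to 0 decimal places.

τ̂_st ≈ 3357275

τ̂_st = Σ N_h x̄_h = 2200·602.5 + 2800·487.3 + 2550·261.7 = 3357275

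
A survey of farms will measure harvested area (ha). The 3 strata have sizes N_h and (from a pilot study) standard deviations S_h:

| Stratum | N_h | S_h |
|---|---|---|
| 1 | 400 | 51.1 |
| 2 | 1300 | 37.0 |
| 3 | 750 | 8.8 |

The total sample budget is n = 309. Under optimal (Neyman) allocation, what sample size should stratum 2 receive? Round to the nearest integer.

Neyman allocation: n_h = n · N_h S_h / Σ N_i S_i, with n = 309.
  stratum 1: N_h·S_h = 400·51.1 = 20440.00
  stratum 2: N_h·S_h = 1300·37.0 = 48100.00
  stratum 3: N_h·S_h = 750·8.8 = 6600.00
Σ N_h S_h = 75140.00
n for stratum 2 = 309·48100.00/75140.00 = 197.803 → 198

198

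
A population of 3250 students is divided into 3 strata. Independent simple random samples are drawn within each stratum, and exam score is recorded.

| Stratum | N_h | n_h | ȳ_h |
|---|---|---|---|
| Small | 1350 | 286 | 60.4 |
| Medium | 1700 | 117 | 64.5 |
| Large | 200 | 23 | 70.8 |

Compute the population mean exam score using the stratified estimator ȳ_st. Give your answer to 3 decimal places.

ȳ_st ≈ 63.185

N = Σ N_h = 3250. Stratum weights W_h = N_h/N.
ȳ_st = (1350·60.4 + 1700·64.5 + 200·70.8) / 3250 = 63.18462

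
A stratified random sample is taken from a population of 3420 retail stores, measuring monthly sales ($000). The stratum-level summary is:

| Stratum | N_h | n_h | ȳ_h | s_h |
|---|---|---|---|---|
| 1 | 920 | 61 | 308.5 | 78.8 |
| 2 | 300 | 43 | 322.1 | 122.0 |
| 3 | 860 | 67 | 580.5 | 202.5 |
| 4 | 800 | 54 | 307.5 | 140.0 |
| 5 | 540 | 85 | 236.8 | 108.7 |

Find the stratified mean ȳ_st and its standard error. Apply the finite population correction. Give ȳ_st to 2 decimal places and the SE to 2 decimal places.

ȳ_st ≈ 366.54, SE ≈ 8.14

ȳ_st = Σ W_h ȳ_h = (920·308.5 + 300·322.1 + 860·580.5 + 800·307.5 + 540·236.8)/3420 = 366.53567
V̂(ȳ_st) = Σ W_h² (1 − n_h/N_h) s_h²/n_h, with W_h = N_h/N and N = 3420:
  stratum 1: (920/3420)²·(1 − 61/920)·78.8²/61 = 6.87783
  stratum 2: (300/3420)²·(1 − 43/300)·122.0²/43 = 2.28167
  stratum 3: (860/3420)²·(1 − 67/860)·202.5²/67 = 35.6857
  stratum 4: (800/3420)²·(1 − 54/800)·140.0²/54 = 18.5199
  stratum 5: (540/3420)²·(1 − 85/540)·108.7²/85 = 2.92007
V̂(ȳ_st) = 66.2852
SE(ȳ_st) = √66.2852 = 8.14157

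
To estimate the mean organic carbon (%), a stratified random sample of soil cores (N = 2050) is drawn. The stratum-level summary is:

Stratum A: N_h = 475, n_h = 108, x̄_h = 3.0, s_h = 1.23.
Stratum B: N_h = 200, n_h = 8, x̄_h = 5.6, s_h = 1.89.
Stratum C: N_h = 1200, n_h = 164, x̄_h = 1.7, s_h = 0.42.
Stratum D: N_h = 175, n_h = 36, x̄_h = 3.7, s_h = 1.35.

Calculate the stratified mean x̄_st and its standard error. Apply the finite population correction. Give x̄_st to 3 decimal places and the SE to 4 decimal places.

x̄_st = Σ W_h x̄_h = (475·3.0 + 200·5.6 + 1200·1.7 + 175·3.7)/2050 = 2.55244
V̂(x̄_st) = Σ W_h² (1 − n_h/N_h) s_h²/n_h, with W_h = N_h/N and N = 2050:
  stratum A: (475/2050)²·(1 − 108/475)·1.23²/108 = 0.000581083
  stratum B: (200/2050)²·(1 − 8/200)·1.89²/8 = 0.00407997
  stratum C: (1200/2050)²·(1 − 164/1200)·0.42²/164 = 0.000318191
  stratum D: (175/2050)²·(1 − 36/175)·1.35²/36 = 0.000293029
V̂(x̄_st) = 0.00527227
SE(x̄_st) = √0.00527227 = 0.0726104

x̄_st ≈ 2.552, SE ≈ 0.0726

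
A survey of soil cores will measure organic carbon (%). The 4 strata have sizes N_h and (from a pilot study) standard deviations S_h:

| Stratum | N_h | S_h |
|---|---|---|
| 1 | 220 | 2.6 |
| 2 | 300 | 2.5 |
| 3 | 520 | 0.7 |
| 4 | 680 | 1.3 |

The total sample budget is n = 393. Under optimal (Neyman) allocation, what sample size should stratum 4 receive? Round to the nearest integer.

135

Neyman allocation: n_h = n · N_h S_h / Σ N_i S_i, with n = 393.
  stratum 1: N_h·S_h = 220·2.6 = 572.00
  stratum 2: N_h·S_h = 300·2.5 = 750.00
  stratum 3: N_h·S_h = 520·0.7 = 364.00
  stratum 4: N_h·S_h = 680·1.3 = 884.00
Σ N_h S_h = 2570.00
n for stratum 4 = 393·884.00/2570.00 = 135.180 → 135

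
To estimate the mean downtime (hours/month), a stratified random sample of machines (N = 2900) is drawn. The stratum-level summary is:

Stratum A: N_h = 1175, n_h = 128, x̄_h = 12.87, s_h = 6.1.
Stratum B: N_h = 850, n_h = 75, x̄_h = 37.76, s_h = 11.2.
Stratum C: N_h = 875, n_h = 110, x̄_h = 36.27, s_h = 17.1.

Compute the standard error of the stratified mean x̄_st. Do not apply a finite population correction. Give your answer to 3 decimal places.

SE(x̄_st) ≈ 0.658

V̂(x̄_st) = Σ W_h² s_h²/n_h, with W_h = N_h/N and N = 2900:
  stratum A: (1175/2900)²·6.1²/128 = 0.0477232
  stratum B: (850/2900)²·11.2²/75 = 0.143687
  stratum C: (875/2900)²·17.1²/110 = 0.242002
V̂(x̄_st) = 0.433412
SE(x̄_st) = √0.433412 = 0.658341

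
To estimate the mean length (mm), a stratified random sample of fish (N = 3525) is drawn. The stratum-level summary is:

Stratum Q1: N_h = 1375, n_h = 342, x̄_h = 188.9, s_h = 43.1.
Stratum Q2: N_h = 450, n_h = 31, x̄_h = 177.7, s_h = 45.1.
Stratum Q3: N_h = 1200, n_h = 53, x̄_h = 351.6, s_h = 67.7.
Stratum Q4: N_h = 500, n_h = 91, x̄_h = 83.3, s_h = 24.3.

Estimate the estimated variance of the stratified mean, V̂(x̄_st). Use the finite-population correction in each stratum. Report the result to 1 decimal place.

V̂(x̄_st) = Σ W_h² (1 − n_h/N_h) s_h²/n_h, with W_h = N_h/N and N = 3525:
  stratum Q1: (1375/3525)²·(1 − 342/1375)·43.1²/342 = 0.620888
  stratum Q2: (450/3525)²·(1 − 31/450)·45.1²/31 = 0.995634
  stratum Q3: (1200/3525)²·(1 − 53/1200)·67.7²/53 = 9.57917
  stratum Q4: (500/3525)²·(1 − 91/500)·24.3²/91 = 0.106794
V̂(x̄_st) = 11.3025

V̂(x̄_st) ≈ 11.3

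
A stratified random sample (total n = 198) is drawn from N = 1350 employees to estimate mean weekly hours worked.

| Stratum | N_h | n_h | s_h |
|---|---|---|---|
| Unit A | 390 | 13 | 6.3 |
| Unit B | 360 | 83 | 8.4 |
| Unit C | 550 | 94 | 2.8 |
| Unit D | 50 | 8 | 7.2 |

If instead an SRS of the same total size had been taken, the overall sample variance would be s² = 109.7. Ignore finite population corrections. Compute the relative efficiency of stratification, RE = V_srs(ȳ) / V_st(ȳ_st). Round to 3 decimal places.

RE ≈ 1.639

V̂(ȳ_st) = Σ W_h² s_h²/n_h, with W_h = N_h/N and N = 1350:
  stratum Unit A: (390/1350)²·6.3²/13 = 0.2548
  stratum Unit B: (360/1350)²·8.4²/83 = 0.060453
  stratum Unit C: (550/1350)²·2.8²/94 = 0.0138435
  stratum Unit D: (50/1350)²·7.2²/8 = 0.00888889
V_st = 0.337985
V_srs = s²/n = 109.7/198 = 0.55404
Relative efficiency = V_srs / V_st = 0.55404/0.337985 = 1.6392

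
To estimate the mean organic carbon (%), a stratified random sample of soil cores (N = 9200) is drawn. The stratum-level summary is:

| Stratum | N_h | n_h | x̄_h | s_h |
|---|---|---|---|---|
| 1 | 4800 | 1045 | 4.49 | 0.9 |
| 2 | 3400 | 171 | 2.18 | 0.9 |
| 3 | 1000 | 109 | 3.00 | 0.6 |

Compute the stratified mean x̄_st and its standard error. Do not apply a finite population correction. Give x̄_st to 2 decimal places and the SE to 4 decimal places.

x̄_st ≈ 3.47, SE ≈ 0.0299

x̄_st = Σ W_h x̄_h = (4800·4.49 + 3400·2.18 + 1000·3.00)/9200 = 3.47435
V̂(x̄_st) = Σ W_h² s_h²/n_h, with W_h = N_h/N and N = 9200:
  stratum 1: (4800/9200)²·0.9²/1045 = 0.000210997
  stratum 2: (3400/9200)²·0.9²/171 = 0.000646951
  stratum 3: (1000/9200)²·0.6²/109 = 3.90212e-05
V̂(x̄_st) = 0.000896968
SE(x̄_st) = √0.000896968 = 0.0299494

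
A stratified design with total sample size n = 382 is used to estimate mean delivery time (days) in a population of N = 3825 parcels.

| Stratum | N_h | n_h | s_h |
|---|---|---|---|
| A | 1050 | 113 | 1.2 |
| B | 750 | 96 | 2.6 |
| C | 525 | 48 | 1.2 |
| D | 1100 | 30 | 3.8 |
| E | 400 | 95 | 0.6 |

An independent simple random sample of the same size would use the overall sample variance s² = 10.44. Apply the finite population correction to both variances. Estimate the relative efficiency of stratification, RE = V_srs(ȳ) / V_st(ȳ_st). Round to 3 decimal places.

V̂(ȳ_st) = Σ W_h² (1 − n_h/N_h) s_h²/n_h, with W_h = N_h/N and N = 3825:
  stratum A: (1050/3825)²·(1 − 113/1050)·1.2²/113 = 0.000856939
  stratum B: (750/3825)²·(1 − 96/750)·2.6²/96 = 0.00236076
  stratum C: (525/3825)²·(1 − 48/525)·1.2²/48 = 0.000513495
  stratum D: (1100/3825)²·(1 − 30/1100)·3.8²/30 = 0.0387222
  stratum E: (400/3825)²·(1 − 95/400)·0.6²/95 = 3.15992e-05
V_st = 0.0424849
V_srs = (1 − 382/3825)·10.44/382 = 0.0246004
Relative efficiency = V_srs / V_st = 0.0246004/0.0424849 = 0.5790

RE ≈ 0.579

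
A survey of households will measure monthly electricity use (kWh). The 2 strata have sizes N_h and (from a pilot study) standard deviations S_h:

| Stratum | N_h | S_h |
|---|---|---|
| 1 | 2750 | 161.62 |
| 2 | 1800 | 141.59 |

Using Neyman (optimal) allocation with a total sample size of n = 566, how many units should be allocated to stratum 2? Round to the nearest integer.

206

Neyman allocation: n_h = n · N_h S_h / Σ N_i S_i, with n = 566.
  stratum 1: N_h·S_h = 2750·161.62 = 444455.00
  stratum 2: N_h·S_h = 1800·141.59 = 254862.00
Σ N_h S_h = 699317.00
n for stratum 2 = 566·254862.00/699317.00 = 206.275 → 206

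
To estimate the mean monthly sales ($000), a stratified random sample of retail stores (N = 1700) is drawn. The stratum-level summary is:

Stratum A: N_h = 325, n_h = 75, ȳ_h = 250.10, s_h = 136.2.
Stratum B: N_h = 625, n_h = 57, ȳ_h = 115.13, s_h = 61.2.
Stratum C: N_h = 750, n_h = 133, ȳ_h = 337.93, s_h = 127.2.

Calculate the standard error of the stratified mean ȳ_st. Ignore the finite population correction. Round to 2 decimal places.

V̂(ȳ_st) = Σ W_h² s_h²/n_h, with W_h = N_h/N and N = 1700:
  stratum A: (325/1700)²·136.2²/75 = 9.03986
  stratum B: (625/1700)²·61.2²/57 = 8.88158
  stratum C: (750/1700)²·127.2²/133 = 23.6781
V̂(ȳ_st) = 41.5996
SE(ȳ_st) = √41.5996 = 6.44977

SE(ȳ_st) ≈ 6.45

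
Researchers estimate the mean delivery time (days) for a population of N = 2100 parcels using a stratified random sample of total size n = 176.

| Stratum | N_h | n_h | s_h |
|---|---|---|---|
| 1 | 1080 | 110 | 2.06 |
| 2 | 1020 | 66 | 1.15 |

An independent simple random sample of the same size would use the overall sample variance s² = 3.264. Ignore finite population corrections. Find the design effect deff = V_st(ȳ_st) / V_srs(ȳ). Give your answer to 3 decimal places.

deff ≈ 0.805

V̂(ȳ_st) = Σ W_h² s_h²/n_h, with W_h = N_h/N and N = 2100:
  stratum 1: (1080/2100)²·2.06²/110 = 0.0102035
  stratum 2: (1020/2100)²·1.15²/66 = 0.0047273
V_st = 0.0149308
V_srs = s²/n = 3.264/176 = 0.0185455
deff = V_st / V_srs = 0.0149308/0.0185455 = 0.8051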